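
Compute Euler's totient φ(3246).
φ is multiplicative, with φ(p^e) = p^e − p^(e−1). Factorise 3246 = 2 · 3 · 541. Then
  φ(3246) = (2 − 1) · (3 − 1) · (541 − 1) = 1 · 2 · 540 = 1080.

Final answer: φ(3246) = 1080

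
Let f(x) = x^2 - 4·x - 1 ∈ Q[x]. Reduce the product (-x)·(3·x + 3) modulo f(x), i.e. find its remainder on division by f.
a · b ≡ -15·x - 3 (mod f(x))

First multiply in Q[x] without reducing: a · b = -3·x^2 - 3·x. Now divide by f(x) = x^2 - 4·x - 1, eliminating the leading term at each step:
  leading term -3·x^2: subtract (-3)·f(x) = -3·x^2 + 12·x + 3, leaving -15·x - 3
The degree is now < 2, so this is the remainder. Hence a · b ≡ -15·x - 3 in Q[x]/(f).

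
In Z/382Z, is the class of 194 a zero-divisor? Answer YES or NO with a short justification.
gcd(194, 382) = 2 > 1, so 194 is not a unit in Z/382Z. In Z/nZ every nonzero non-unit is a zero-divisor: explicitly, take b = 382/gcd = 191 ≠ 0 (mod 382); then 194·191 = 37054 = 97·382, i.e. 194·191 ≡ 0 (mod 382). So 194 is a zero-divisor.

Final answer: YES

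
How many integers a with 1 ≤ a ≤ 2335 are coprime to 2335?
The number of a ∈ {1, ..., 2335} with gcd(a, 2335) = 1 is by definition Euler's totient φ(2335). φ is multiplicative, with φ(p^e) = p^e − p^(e−1). Factorise 2335 = 5 · 467. Then
  φ(2335) = (5 − 1) · (467 − 1) = 4 · 466 = 1864.
So there are 1864 such integers.

Final answer: 1864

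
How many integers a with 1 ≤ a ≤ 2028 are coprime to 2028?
624

The number of a ∈ {1, ..., 2028} with gcd(a, 2028) = 1 is by definition Euler's totient φ(2028). φ is multiplicative, with φ(p^e) = p^e − p^(e−1). Factorise 2028 = 2^2 · 3 · 13^2. Then
  φ(2028) = (2^2 − 2^1) · (3 − 1) · (13^2 − 13^1) = 2 · 2 · 156 = 624.
So there are 624 such integers.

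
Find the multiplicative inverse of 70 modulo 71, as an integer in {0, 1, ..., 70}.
70^(−1) ≡ 70 (mod 71)

Apply the extended Euclidean algorithm to (71, 70), tracking rows (r, s, t) with s·71 + t·70 = r. Each division r_prev = q·r_cur + r_new produces the new row as (previous row) − q·(current row):
  row A: (71, 1, 0)   [1·71 + 0·70 = 71]
  row B: (70, 0, 1)   [0·71 + 1·70 = 70]
  71 = 1·70 + 1   → row C = row A − 1·row B = (1, 1, −1)   [check: 1·71 − 1·70 = 1]
  70 = 70·1 + 0   → remainder 0, stop. gcd = 1 (last nonzero row C).
The gcd is 1, so 70 is invertible mod 71. The last nonzero row gives 1·71 − 1·70 = 1, so t = −1. So 70^(−1) ≡ −1 ≡ 70 (mod 71). Verify: 70 · 70 = 4900 ≡ 1 (mod 71). ✓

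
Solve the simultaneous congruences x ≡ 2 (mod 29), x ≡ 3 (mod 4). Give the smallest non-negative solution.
The moduli 29, 4 are pairwise coprime, so by the CRT there is a unique solution mod 29·4 = 116.
Solve by successive substitution. Start with x ≡ 2 (mod 29).
  Combine with x ≡ 3 (mod 4): write x = 2 + 29·t and require 2 + 29·t ≡ 3 (mod 4), i.e. 29·t ≡ 3 − 2 ≡ 1 (mod 4). Since 29^(−1) ≡ 1 (mod 4) (29 ≡ 1 (mod 4)), t ≡ 1·1 ≡ 1 (mod 4). So x ≡ 2 + 29·1 = 31 (mod 116).
Unique solution in [0, 116): x = 31.

Final answer: x ≡ 31 (mod 116); the representative in [0, 116) is 31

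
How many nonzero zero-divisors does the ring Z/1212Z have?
In Z/1212Z each nonzero element is either a unit (gcd with 1212 is 1) or a zero-divisor (gcd > 1). The number of units is φ(1212): factorise 1212 = 2^2 · 3 · 101, so φ(1212) = (2^2 − 2^1) · (3 − 1) · (101 − 1) = 2 · 2 · 100 = 400. The nonzero elements number 1212 − 1 = 1211. Hence the nonzero zero-divisors number 1211 − 400 = 811.

Final answer: Z/1212Z has 811 nonzero zero-divisors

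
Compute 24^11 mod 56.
Use repeated squaring. Binary(11) = 1011. Walk through the bits of the exponent 11 left-to-right: at each bit after the leading one, square the running value, then multiply by 24 if the bit is 1 (always reducing mod 56):
  bit 1 = 1 (leading): start with 24.
  bit 2 = 0: square 24^2 = 576 ≡ 16 (mod 56).
  bit 3 = 1: square 16^2 = 256 ≡ 32; bit is 1, so multiply 32·24 = 768 ≡ 40 (mod 56).
  bit 4 = 1: square 40^2 = 1600 ≡ 32; bit is 1, so multiply 32·24 = 768 ≡ 40 (mod 56).
Final value: 24^11 ≡ 40 (mod 56).

Final answer: 40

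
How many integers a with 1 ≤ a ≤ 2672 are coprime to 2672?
The number of a ∈ {1, ..., 2672} with gcd(a, 2672) = 1 is by definition Euler's totient φ(2672). φ is multiplicative, with φ(p^e) = p^e − p^(e−1). Factorise 2672 = 2^4 · 167. Then
  φ(2672) = (2^4 − 2^3) · (167 − 1) = 8 · 166 = 1328.
So there are 1328 such integers.

Final answer: 1328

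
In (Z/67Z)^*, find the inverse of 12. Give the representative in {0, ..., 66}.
Apply the extended Euclidean algorithm to (67, 12), tracking rows (r, s, t) with s·67 + t·12 = r. Each division r_prev = q·r_cur + r_new produces the new row as (previous row) − q·(current row):
  row A: (67, 1, 0)   [1·67 + 0·12 = 67]
  row B: (12, 0, 1)   [0·67 + 1·12 = 12]
  67 = 5·12 + 7   → row C = row A − 5·row B = (7, 1, −5)   [check: 1·67 − 5·12 = 7]
  12 = 1·7 + 5   → row D = row B − 1·row C = (5, −1, 6)   [check: −1·67 + 6·12 = 5]
  7 = 1·5 + 2   → row E = row C − 1·row D = (2, 2, −11)   [check: 2·67 − 11·12 = 2]
  5 = 2·2 + 1   → row F = row D − 2·row E = (1, −5, 28)   [check: −5·67 + 28·12 = 1]
  2 = 2·1 + 0   → remainder 0, stop. gcd = 1 (last nonzero row F).
The gcd is 1, so 12 is invertible mod 67. The last nonzero row gives −5·67 + 28·12 = 1, so t = 28. So 12^(−1) ≡ 28 (mod 67). Verify: 12 · 28 = 336 ≡ 1 (mod 67). ✓

Final answer: 12^(−1) ≡ 28 (mod 67)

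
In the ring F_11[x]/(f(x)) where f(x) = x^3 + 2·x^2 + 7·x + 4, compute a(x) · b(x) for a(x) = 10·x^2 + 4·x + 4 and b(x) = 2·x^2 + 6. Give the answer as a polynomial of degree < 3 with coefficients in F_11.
Multiply as integer polynomials: a · b = 20·x^4 + 8·x^3 + 68·x^2 + 24·x + 24. Reducing coefficients mod 11: a · b ≡ 9·x^4 + 8·x^3 + 2·x^2 + 2·x + 2. Now divide by f(x) = x^3 + 2·x^2 + 7·x + 4 in F_11[x], eliminating the leading term at each step:
  leading term 9·x^4: subtract (9·x)·f(x) = 9·x^4 + 7·x^3 + 8·x^2 + 3·x, leaving x^3 + 5·x^2 + 10·x + 2 (coefficients mod 11)
  leading term x^3: subtract (1)·f(x) = x^3 + 2·x^2 + 7·x + 4, leaving 3·x^2 + 3·x + 9 (coefficients mod 11)
The degree is now < 3, so this is the remainder. Hence a · b ≡ 3·x^2 + 3·x + 9 in F_11[x]/(f).

Final answer: a · b ≡ 3·x^2 + 3·x + 9 (mod f(x))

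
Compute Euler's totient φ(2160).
φ is multiplicative, with φ(p^e) = p^e − p^(e−1). Factorise 2160 = 2^4 · 3^3 · 5. Then
  φ(2160) = (2^4 − 2^3) · (3^3 − 3^2) · (5 − 1) = 8 · 18 · 4 = 576.

Final answer: φ(2160) = 576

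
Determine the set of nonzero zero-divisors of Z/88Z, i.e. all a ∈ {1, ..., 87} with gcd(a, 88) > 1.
An element a ∈ Z/88Z (with a ≠ 0) is a zero-divisor iff gcd(a, 88) > 1 (because a is a unit precisely when gcd(a, n) = 1, and in Z/nZ every nonzero, non-unit element is a zero-divisor). Scan a = 1, ..., 87 and keep those with gcd(a, 88) > 1:
  gcd(2, 88) = 2, gcd(4, 88) = 4, gcd(6, 88) = 2, gcd(8, 88) = 8, gcd(10, 88) = 2, gcd(11, 88) = 11, gcd(12, 88) = 4, gcd(14, 88) = 2, gcd(16, 88) = 8, gcd(18, 88) = 2, gcd(20, 88) = 4, gcd(22, 88) = 22, gcd(24, 88) = 8, gcd(26, 88) = 2, gcd(28, 88) = 4, gcd(30, 88) = 2, gcd(32, 88) = 8, gcd(33, 88) = 11, gcd(34, 88) = 2, gcd(36, 88) = 4, gcd(38, 88) = 2, gcd(40, 88) = 8, gcd(42, 88) = 2, gcd(44, 88) = 44, gcd(46, 88) = 2, gcd(48, 88) = 8, gcd(50, 88) = 2, gcd(52, 88) = 4, gcd(54, 88) = 2, gcd(55, 88) = 11, gcd(56, 88) = 8, gcd(58, 88) = 2, gcd(60, 88) = 4, gcd(62, 88) = 2, gcd(64, 88) = 8, gcd(66, 88) = 22, gcd(68, 88) = 4, gcd(70, 88) = 2, gcd(72, 88) = 8, gcd(74, 88) = 2, gcd(76, 88) = 4, gcd(77, 88) = 11, gcd(78, 88) = 2, gcd(80, 88) = 8, gcd(82, 88) = 2, gcd(84, 88) = 4, gcd(86, 88) = 2.
All other a ∈ {1, ..., 87} have gcd(a, 88) = 1 and are units. So the nonzero zero-divisors are exactly the 47 values of a appearing in this scan.

Final answer: nonzero zero-divisors of Z/88Z = {2, 4, 6, 8, 10, 11, 12, 14, 16, 18, 20, 22, 24, 26, 28, 30, 32, 33, 34, 36, 38, 40, 42, 44, 46, 48, 50, 52, 54, 55, 56, 58, 60, 62, 64, 66, 68, 70, 72, 74, 76, 77, 78, 80, 82, 84, 86}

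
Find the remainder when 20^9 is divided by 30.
20

Use repeated squaring. Binary(9) = 1001. Walk through the bits of the exponent 9 left-to-right: at each bit after the leading one, square the running value, then multiply by 20 if the bit is 1 (always reducing mod 30):
  bit 1 = 1 (leading): start with 20.
  bit 2 = 0: square 20^2 = 400 ≡ 10 (mod 30).
  bit 3 = 0: square 10^2 = 100 ≡ 10 (mod 30).
  bit 4 = 1: square 10^2 = 100 ≡ 10; bit is 1, so multiply 10·20 = 200 ≡ 20 (mod 30).
Final value: 20^9 ≡ 20 (mod 30).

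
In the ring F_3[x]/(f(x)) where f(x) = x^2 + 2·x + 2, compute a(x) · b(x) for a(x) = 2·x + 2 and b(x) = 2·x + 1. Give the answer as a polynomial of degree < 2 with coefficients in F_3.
a · b ≡ x (mod f(x))

Multiply as integer polynomials: a · b = 4·x^2 + 6·x + 2. Reducing coefficients mod 3: a · b ≡ x^2 + 2. Now divide by f(x) = x^2 + 2·x + 2 in F_3[x], eliminating the leading term at each step:
  leading term x^2: subtract (1)·f(x) = x^2 + 2·x + 2, leaving x (coefficients mod 3)
The degree is now < 2, so this is the remainder. Hence a · b ≡ x in F_3[x]/(f).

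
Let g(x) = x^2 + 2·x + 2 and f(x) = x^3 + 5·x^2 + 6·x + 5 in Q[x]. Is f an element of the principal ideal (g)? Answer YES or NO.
In Q[x] the ideal (g) consists of all multiples of g, so f ∈ (g) iff g | f, i.e. iff the remainder of f on division by g is 0. Divide f by g (g is monic, so eliminate the leading term of the running remainder at each step):
  leading term x^3: subtract (x)·g(x) = x^3 + 2·x^2 + 2·x, leaving 3·x^2 + 4·x + 5
  leading term 3·x^2: subtract (3)·g(x) = 3·x^2 + 6·x + 6, leaving -2·x - 1
The remainder r(x) = -2·x - 1 ≠ 0 (and deg r < deg g), so g ∤ f, i.e. f ∉ (g).

Final answer: NO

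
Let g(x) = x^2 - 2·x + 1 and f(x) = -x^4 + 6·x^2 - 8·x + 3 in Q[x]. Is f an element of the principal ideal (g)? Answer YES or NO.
YES

In Q[x] the ideal (g) consists of all multiples of g, so f ∈ (g) iff g | f, i.e. iff the remainder of f on division by g is 0. Divide f by g (g is monic, so eliminate the leading term of the running remainder at each step):
  leading term -x^4: subtract (-x^2)·g(x) = -x^4 + 2·x^3 - x^2, leaving -2·x^3 + 7·x^2 - 8·x + 3
  leading term -2·x^3: subtract (-2·x)·g(x) = -2·x^3 + 4·x^2 - 2·x, leaving 3·x^2 - 6·x + 3
  leading term 3·x^2: subtract (3)·g(x) = 3·x^2 - 6·x + 3, leaving 0
The remainder is 0, so f(x) = g(x) · h(x) with h(x) = -x^2 - 2·x + 3. Hence g | f, i.e. f ∈ (g).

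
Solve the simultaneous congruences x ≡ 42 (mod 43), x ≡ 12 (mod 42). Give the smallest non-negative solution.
x ≡ 558 (mod 1806); the representative in [0, 1806) is 558

The moduli 43, 42 are pairwise coprime, so by the CRT there is a unique solution mod 43·42 = 1806.
Solve by successive substitution. Start with x ≡ 42 (mod 43).
  Combine with x ≡ 12 (mod 42): write x = 42 + 43·t and require 42 + 43·t ≡ 12 (mod 42), i.e. 43·t ≡ 12 − 42 ≡ 12 (mod 42). Since 43^(−1) ≡ 1 (mod 42) (43 ≡ 1 (mod 42)), t ≡ 1·12 ≡ 12 (mod 42). So x ≡ 42 + 43·12 = 558 (mod 1806).
Unique solution in [0, 1806): x = 558.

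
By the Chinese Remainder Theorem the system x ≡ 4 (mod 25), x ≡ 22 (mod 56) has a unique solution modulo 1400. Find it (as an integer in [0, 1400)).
The moduli 25, 56 are pairwise coprime, so by the CRT there is a unique solution mod 25·56 = 1400.
Solve by successive substitution. Start with x ≡ 4 (mod 25).
  Combine with x ≡ 22 (mod 56): write x = 4 + 25·t and require 4 + 25·t ≡ 22 (mod 56), i.e. 25·t ≡ 22 − 4 ≡ 18 (mod 56). Since 25^(−1) ≡ 9 (mod 56), t ≡ 9·18 ≡ 50 (mod 56). So x ≡ 4 + 25·50 = 1254 (mod 1400).
Unique solution in [0, 1400): x = 1254.

Final answer: x ≡ 1254 (mod 1400); the representative in [0, 1400) is 1254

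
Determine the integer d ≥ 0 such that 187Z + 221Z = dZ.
(187, 221) = (17); d = 17

In the PID Z, (a, b) is generated by gcd(a, b). Compute gcd(221, 187) with the extended Euclidean algorithm, tracking rows (r, s, t) with s·221 + t·187 = r:
  row A: (221, 1, 0)   [1·221 + 0·187 = 221]
  row B: (187, 0, 1)   [0·221 + 1·187 = 187]
  221 = 1·187 + 34   → row C = row A − 1·row B = (34, 1, −1)   [check: 1·221 − 1·187 = 34]
  187 = 5·34 + 17   → row D = row B − 5·row C = (17, −5, 6)   [check: −5·221 + 6·187 = 17]
  34 = 2·17 + 0   → remainder 0, stop. gcd = 17 (last nonzero row D).
So gcd(187, 221) = 17, with Bézout identity −5·221 + 6·187 = 17. Containment (⊇): the Bézout identity exhibits 17 as an element of (187, 221), giving (17) ⊆ (187, 221). Containment (⊆): since 17 | 187 and 17 | 221 (187 = 17·11, 221 = 17·13), every Z-linear combination of 187 and 221 is divisible by 17, so (187, 221) ⊆ (17). Therefore (187, 221) = (17), d = 17.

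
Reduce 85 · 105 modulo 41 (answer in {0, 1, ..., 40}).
Reduce the factors first: 85 ≡ 3, 105 ≡ 23 (mod 41), so 85 · 105 ≡ 3 · 23 (mod 41). 3 · 23 = 69. Dividing by 41: 69 = 1·41 + 28. So (85 · 105) mod 41 = 28.

Final answer: 28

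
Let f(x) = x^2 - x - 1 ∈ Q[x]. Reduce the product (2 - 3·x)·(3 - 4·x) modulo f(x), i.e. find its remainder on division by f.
a · b ≡ 18 - 5·x (mod f(x))

First multiply in Q[x] without reducing: a · b = 12·x^2 - 17·x + 6. Now divide by f(x) = x^2 - x - 1, eliminating the leading term at each step:
  leading term 12·x^2: subtract (12)·f(x) = 12·x^2 - 12·x - 12, leaving 18 - 5·x
The degree is now < 2, so this is the remainder. Hence a · b ≡ 18 - 5·x in Q[x]/(f).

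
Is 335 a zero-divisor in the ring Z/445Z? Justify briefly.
gcd(335, 445) = 5 > 1, so 335 is not a unit in Z/445Z. In Z/nZ every nonzero non-unit is a zero-divisor: explicitly, take b = 445/gcd = 89 ≠ 0 (mod 445); then 335·89 = 29815 = 67·445, i.e. 335·89 ≡ 0 (mod 445). So 335 is a zero-divisor.

Final answer: YES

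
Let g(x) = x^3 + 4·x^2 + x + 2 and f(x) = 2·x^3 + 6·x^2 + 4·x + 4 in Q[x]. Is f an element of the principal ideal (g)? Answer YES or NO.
In Q[x] the ideal (g) consists of all multiples of g, so f ∈ (g) iff g | f, i.e. iff the remainder of f on division by g is 0. Divide f by g (g is monic, so eliminate the leading term of the running remainder at each step):
  leading term 2·x^3: subtract (2)·g(x) = 2·x^3 + 8·x^2 + 2·x + 4, leaving -2·x^2 + 2·x
The remainder r(x) = -2·x^2 + 2·x ≠ 0 (and deg r < deg g), so g ∤ f, i.e. f ∉ (g).

Final answer: NO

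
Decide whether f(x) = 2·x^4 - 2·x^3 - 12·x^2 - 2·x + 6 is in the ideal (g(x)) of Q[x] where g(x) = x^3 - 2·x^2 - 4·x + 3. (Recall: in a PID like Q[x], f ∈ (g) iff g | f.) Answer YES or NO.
YES

In Q[x] the ideal (g) consists of all multiples of g, so f ∈ (g) iff g | f, i.e. iff the remainder of f on division by g is 0. Divide f by g (g is monic, so eliminate the leading term of the running remainder at each step):
  leading term 2·x^4: subtract (2·x)·g(x) = 2·x^4 - 4·x^3 - 8·x^2 + 6·x, leaving 2·x^3 - 4·x^2 - 8·x + 6
  leading term 2·x^3: subtract (2)·g(x) = 2·x^3 - 4·x^2 - 8·x + 6, leaving 0
The remainder is 0, so f(x) = g(x) · h(x) with h(x) = 2·x + 2. Hence g | f, i.e. f ∈ (g).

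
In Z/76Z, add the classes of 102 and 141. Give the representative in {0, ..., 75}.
15

Reduce the summands first: 102 ≡ 26, 141 ≡ 65 (mod 76), so 102 + 141 ≡ 26 + 65 (mod 76). 26 + 65 = 91; 91 = 1·76 + 15, so (102 + 141) mod 76 = 15.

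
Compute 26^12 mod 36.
Use repeated squaring. Binary(12) = 1100. Walk through the bits of the exponent 12 left-to-right: at each bit after the leading one, square the running value, then multiply by 26 if the bit is 1 (always reducing mod 36):
  bit 1 = 1 (leading): start with 26.
  bit 2 = 1: square 26^2 = 676 ≡ 28; bit is 1, so multiply 28·26 = 728 ≡ 8 (mod 36).
  bit 3 = 0: square 8^2 = 64 ≡ 28 (mod 36).
  bit 4 = 0: square 28^2 = 784 ≡ 28 (mod 36).
Final value: 26^12 ≡ 28 (mod 36).

Final answer: 28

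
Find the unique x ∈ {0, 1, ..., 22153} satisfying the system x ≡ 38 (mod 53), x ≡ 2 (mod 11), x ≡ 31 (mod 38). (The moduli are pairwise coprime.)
x ≡ 3907 (mod 22154); the representative in [0, 22154) is 3907

The moduli 53, 11, 38 are pairwise coprime, so by the CRT there is a unique solution mod 53·11·38 = 22154.
Solve by successive substitution. Start with x ≡ 38 (mod 53).
  Combine with x ≡ 2 (mod 11): write x = 38 + 53·t and require 38 + 53·t ≡ 2 (mod 11), i.e. 53·t ≡ 2 − 38 ≡ 8 (mod 11). Since 53^(−1) ≡ 5 (mod 11) (53 ≡ 9 (mod 11)), t ≡ 5·8 ≡ 7 (mod 11). So x ≡ 38 + 53·7 = 409 (mod 583).
  Combine with x ≡ 31 (mod 38): write x = 409 + 583·t and require 409 + 583·t ≡ 31 (mod 38), i.e. 583·t ≡ 31 − 409 ≡ 2 (mod 38). Since 583^(−1) ≡ 3 (mod 38) (583 ≡ 13 (mod 38)), t ≡ 3·2 ≡ 6 (mod 38). So x ≡ 409 + 583·6 = 3907 (mod 22154).
Unique solution in [0, 22154): x = 3907.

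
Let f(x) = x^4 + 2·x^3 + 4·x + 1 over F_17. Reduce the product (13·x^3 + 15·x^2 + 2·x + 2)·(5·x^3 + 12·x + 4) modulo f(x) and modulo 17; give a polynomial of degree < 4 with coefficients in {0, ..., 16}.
Multiply as integer polynomials: a · b = 65·x^6 + 75·x^5 + 166·x^4 + 242·x^3 + 84·x^2 + 32·x + 8. Reducing coefficients mod 17: a · b ≡ 14·x^6 + 7·x^5 + 13·x^4 + 4·x^3 + 16·x^2 + 15·x + 8. Now divide by f(x) = x^4 + 2·x^3 + 4·x + 1 in F_17[x], eliminating the leading term at each step:
  leading term 14·x^6: subtract (14·x^2)·f(x) = 14·x^6 + 11·x^5 + 5·x^3 + 14·x^2, leaving 13·x^5 + 13·x^4 + 16·x^3 + 2·x^2 + 15·x + 8 (coefficients mod 17)
  leading term 13·x^5: subtract (13·x)·f(x) = 13·x^5 + 9·x^4 + x^2 + 13·x, leaving 4·x^4 + 16·x^3 + x^2 + 2·x + 8 (coefficients mod 17)
  leading term 4·x^4: subtract (4)·f(x) = 4·x^4 + 8·x^3 + 16·x + 4, leaving 8·x^3 + x^2 + 3·x + 4 (coefficients mod 17)
The degree is now < 4, so this is the remainder. Hence a · b ≡ 8·x^3 + x^2 + 3·x + 4 in F_17[x]/(f).

Final answer: a · b ≡ 8·x^3 + x^2 + 3·x + 4 (mod f(x))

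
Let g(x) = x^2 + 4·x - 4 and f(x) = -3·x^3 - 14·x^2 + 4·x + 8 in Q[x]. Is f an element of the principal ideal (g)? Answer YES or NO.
YES

In Q[x] the ideal (g) consists of all multiples of g, so f ∈ (g) iff g | f, i.e. iff the remainder of f on division by g is 0. Divide f by g (g is monic, so eliminate the leading term of the running remainder at each step):
  leading term -3·x^3: subtract (-3·x)·g(x) = -3·x^3 - 12·x^2 + 12·x, leaving -2·x^2 - 8·x + 8
  leading term -2·x^2: subtract (-2)·g(x) = -2·x^2 - 8·x + 8, leaving 0
The remainder is 0, so f(x) = g(x) · h(x) with h(x) = -3·x - 2. Hence g | f, i.e. f ∈ (g).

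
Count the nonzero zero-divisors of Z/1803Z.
Z/1803Z has 602 nonzero zero-divisors

In Z/1803Z each nonzero element is either a unit (gcd with 1803 is 1) or a zero-divisor (gcd > 1). The number of units is φ(1803): factorise 1803 = 3 · 601, so φ(1803) = (3 − 1) · (601 − 1) = 2 · 600 = 1200. The nonzero elements number 1803 − 1 = 1802. Hence the nonzero zero-divisors number 1802 − 1200 = 602.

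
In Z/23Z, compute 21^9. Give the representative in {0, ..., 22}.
Use repeated squaring. Binary(9) = 1001. Walk through the bits of the exponent 9 left-to-right: at each bit after the leading one, square the running value, then multiply by 21 if the bit is 1 (always reducing mod 23):
  bit 1 = 1 (leading): start with 21.
  bit 2 = 0: square 21^2 = 441 ≡ 4 (mod 23).
  bit 3 = 0: square 4^2 = 16 (mod 23).
  bit 4 = 1: square 16^2 = 256 ≡ 3; bit is 1, so multiply 3·21 = 63 ≡ 17 (mod 23).
Final value: 21^9 ≡ 17 (mod 23).

Final answer: 17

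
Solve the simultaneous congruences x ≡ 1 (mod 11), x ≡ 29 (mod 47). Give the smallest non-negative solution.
x ≡ 452 (mod 517); the representative in [0, 517) is 452

The moduli 11, 47 are pairwise coprime, so by the CRT there is a unique solution mod 11·47 = 517.
Solve by successive substitution. Start with x ≡ 1 (mod 11).
  Combine with x ≡ 29 (mod 47): write x = 1 + 11·t and require 1 + 11·t ≡ 29 (mod 47), i.e. 11·t ≡ 29 − 1 ≡ 28 (mod 47). Since 11^(−1) ≡ 30 (mod 47), t ≡ 30·28 ≡ 41 (mod 47). So x ≡ 1 + 11·41 = 452 (mod 517).
Unique solution in [0, 517): x = 452.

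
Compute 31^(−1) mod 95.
31^(−1) ≡ 46 (mod 95)

Apply the extended Euclidean algorithm to (95, 31), tracking rows (r, s, t) with s·95 + t·31 = r. Each division r_prev = q·r_cur + r_new produces the new row as (previous row) − q·(current row):
  row A: (95, 1, 0)   [1·95 + 0·31 = 95]
  row B: (31, 0, 1)   [0·95 + 1·31 = 31]
  95 = 3·31 + 2   → row C = row A − 3·row B = (2, 1, −3)   [check: 1·95 − 3·31 = 2]
  31 = 15·2 + 1   → row D = row B − 15·row C = (1, −15, 46)   [check: −15·95 + 46·31 = 1]
  2 = 2·1 + 0   → remainder 0, stop. gcd = 1 (last nonzero row D).
The gcd is 1, so 31 is invertible mod 95. The last nonzero row gives −15·95 + 46·31 = 1, so t = 46. So 31^(−1) ≡ 46 (mod 95). Verify: 31 · 46 = 1426 ≡ 1 (mod 95). ✓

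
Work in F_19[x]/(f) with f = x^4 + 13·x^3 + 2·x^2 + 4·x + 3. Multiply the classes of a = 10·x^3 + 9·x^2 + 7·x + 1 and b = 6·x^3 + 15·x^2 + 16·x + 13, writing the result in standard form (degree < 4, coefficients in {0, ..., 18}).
a · b ≡ 8·x^3 + 11·x^2 + 9·x + 2 (mod f(x))

Multiply as integer polynomials: a · b = 60·x^6 + 204·x^5 + 337·x^4 + 385·x^3 + 244·x^2 + 107·x + 13. Reducing coefficients mod 19: a · b ≡ 3·x^6 + 14·x^5 + 14·x^4 + 5·x^3 + 16·x^2 + 12·x + 13. Now divide by f(x) = x^4 + 13·x^3 + 2·x^2 + 4·x + 3 in F_19[x], eliminating the leading term at each step:
  leading term 3·x^6: subtract (3·x^2)·f(x) = 3·x^6 + x^5 + 6·x^4 + 12·x^3 + 9·x^2, leaving 13·x^5 + 8·x^4 + 12·x^3 + 7·x^2 + 12·x + 13 (coefficients mod 19)
  leading term 13·x^5: subtract (13·x)·f(x) = 13·x^5 + 17·x^4 + 7·x^3 + 14·x^2 + x, leaving 10·x^4 + 5·x^3 + 12·x^2 + 11·x + 13 (coefficients mod 19)
  leading term 10·x^4: subtract (10)·f(x) = 10·x^4 + 16·x^3 + x^2 + 2·x + 11, leaving 8·x^3 + 11·x^2 + 9·x + 2 (coefficients mod 19)
The degree is now < 4, so this is the remainder. Hence a · b ≡ 8·x^3 + 11·x^2 + 9·x + 2 in F_19[x]/(f).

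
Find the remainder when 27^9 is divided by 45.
27

Use repeated squaring. Binary(9) = 1001. Walk through the bits of the exponent 9 left-to-right: at each bit after the leading one, square the running value, then multiply by 27 if the bit is 1 (always reducing mod 45):
  bit 1 = 1 (leading): start with 27.
  bit 2 = 0: square 27^2 = 729 ≡ 9 (mod 45).
  bit 3 = 0: square 9^2 = 81 ≡ 36 (mod 45).
  bit 4 = 1: square 36^2 = 1296 ≡ 36; bit is 1, so multiply 36·27 = 972 ≡ 27 (mod 45).
Final value: 27^9 ≡ 27 (mod 45).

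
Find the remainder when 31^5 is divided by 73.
Use repeated squaring. Binary(5) = 101. Walk through the bits of the exponent 5 left-to-right: at each bit after the leading one, square the running value, then multiply by 31 if the bit is 1 (always reducing mod 73):
  bit 1 = 1 (leading): start with 31.
  bit 2 = 0: square 31^2 = 961 ≡ 12 (mod 73).
  bit 3 = 1: square 12^2 = 144 ≡ 71; bit is 1, so multiply 71·31 = 2201 ≡ 11 (mod 73).
Final value: 31^5 ≡ 11 (mod 73).

Final answer: 11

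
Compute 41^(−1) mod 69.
Apply the extended Euclidean algorithm to (69, 41), tracking rows (r, s, t) with s·69 + t·41 = r. Each division r_prev = q·r_cur + r_new produces the new row as (previous row) − q·(current row):
  row A: (69, 1, 0)   [1·69 + 0·41 = 69]
  row B: (41, 0, 1)   [0·69 + 1·41 = 41]
  69 = 1·41 + 28   → row C = row A − 1·row B = (28, 1, −1)   [check: 1·69 − 1·41 = 28]
  41 = 1·28 + 13   → row D = row B − 1·row C = (13, −1, 2)   [check: −1·69 + 2·41 = 13]
  28 = 2·13 + 2   → row E = row C − 2·row D = (2, 3, −5)   [check: 3·69 − 5·41 = 2]
  13 = 6·2 + 1   → row F = row D − 6·row E = (1, −19, 32)   [check: −19·69 + 32·41 = 1]
  2 = 2·1 + 0   → remainder 0, stop. gcd = 1 (last nonzero row F).
The gcd is 1, so 41 is invertible mod 69. The last nonzero row gives −19·69 + 32·41 = 1, so t = 32. So 41^(−1) ≡ 32 (mod 69). Verify: 41 · 32 = 1312 ≡ 1 (mod 69). ✓

Final answer: 41^(−1) ≡ 32 (mod 69)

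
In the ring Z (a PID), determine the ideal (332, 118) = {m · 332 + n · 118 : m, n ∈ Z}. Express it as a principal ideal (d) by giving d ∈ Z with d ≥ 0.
(332, 118) = (2); d = 2

In the PID Z, (a, b) is generated by gcd(a, b). Compute gcd(332, 118) with the extended Euclidean algorithm, tracking rows (r, s, t) with s·332 + t·118 = r:
  row A: (332, 1, 0)   [1·332 + 0·118 = 332]
  row B: (118, 0, 1)   [0·332 + 1·118 = 118]
  332 = 2·118 + 96   → row C = row A − 2·row B = (96, 1, −2)   [check: 1·332 − 2·118 = 96]
  118 = 1·96 + 22   → row D = row B − 1·row C = (22, −1, 3)   [check: −1·332 + 3·118 = 22]
  96 = 4·22 + 8   → row E = row C − 4·row D = (8, 5, −14)   [check: 5·332 − 14·118 = 8]
  22 = 2·8 + 6   → row F = row D − 2·row E = (6, −11, 31)   [check: −11·332 + 31·118 = 6]
  8 = 1·6 + 2   → row G = row E − 1·row F = (2, 16, −45)   [check: 16·332 − 45·118 = 2]
  6 = 3·2 + 0   → remainder 0, stop. gcd = 2 (last nonzero row G).
So gcd(332, 118) = 2, with Bézout identity 16·332 − 45·118 = 2. Containment (⊇): the Bézout identity exhibits 2 as an element of (332, 118), giving (2) ⊆ (332, 118). Containment (⊆): since 2 | 332 and 2 | 118 (332 = 2·166, 118 = 2·59), every Z-linear combination of 332 and 118 is divisible by 2, so (332, 118) ⊆ (2). Therefore (332, 118) = (2), d = 2.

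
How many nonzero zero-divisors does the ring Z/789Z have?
In Z/789Z each nonzero element is either a unit (gcd with 789 is 1) or a zero-divisor (gcd > 1). The number of units is φ(789): factorise 789 = 3 · 263, so φ(789) = (3 − 1) · (263 − 1) = 2 · 262 = 524. The nonzero elements number 789 − 1 = 788. Hence the nonzero zero-divisors number 788 − 524 = 264.

Final answer: Z/789Z has 264 nonzero zero-divisors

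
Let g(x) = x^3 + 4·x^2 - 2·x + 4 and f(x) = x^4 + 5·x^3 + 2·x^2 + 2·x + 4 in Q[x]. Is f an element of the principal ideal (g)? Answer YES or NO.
YES

In Q[x] the ideal (g) consists of all multiples of g, so f ∈ (g) iff g | f, i.e. iff the remainder of f on division by g is 0. Divide f by g (g is monic, so eliminate the leading term of the running remainder at each step):
  leading term x^4: subtract (x)·g(x) = x^4 + 4·x^3 - 2·x^2 + 4·x, leaving x^3 + 4·x^2 - 2·x + 4
  leading term x^3: subtract (1)·g(x) = x^3 + 4·x^2 - 2·x + 4, leaving 0
The remainder is 0, so f(x) = g(x) · h(x) with h(x) = x + 1. Hence g | f, i.e. f ∈ (g).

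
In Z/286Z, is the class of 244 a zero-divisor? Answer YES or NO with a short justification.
YES

gcd(244, 286) = 2 > 1, so 244 is not a unit in Z/286Z. In Z/nZ every nonzero non-unit is a zero-divisor: explicitly, take b = 286/gcd = 143 ≠ 0 (mod 286); then 244·143 = 34892 = 122·286, i.e. 244·143 ≡ 0 (mod 286). So 244 is a zero-divisor.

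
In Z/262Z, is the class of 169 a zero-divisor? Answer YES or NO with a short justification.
gcd(169, 262) = 1, so 169 is a unit in Z/262Z (it has a multiplicative inverse). A unit cannot be a zero-divisor: if 169·b ≡ 0 then multiplying both sides by 169^(−1) gives b ≡ 0. So 169 is not a zero-divisor.

Final answer: NO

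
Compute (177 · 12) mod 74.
Reduce the factors first: 177 ≡ 29 (mod 74), so 177 · 12 ≡ 29 · 12 (mod 74). 29 · 12 = 348. Dividing by 74: 348 = 4·74 + 52. So (177 · 12) mod 74 = 52.

Final answer: 52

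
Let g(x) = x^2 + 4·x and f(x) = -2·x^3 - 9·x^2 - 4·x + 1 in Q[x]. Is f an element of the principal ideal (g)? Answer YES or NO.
NO

In Q[x] the ideal (g) consists of all multiples of g, so f ∈ (g) iff g | f, i.e. iff the remainder of f on division by g is 0. Divide f by g (g is monic, so eliminate the leading term of the running remainder at each step):
  leading term -2·x^3: subtract (-2·x)·g(x) = -2·x^3 - 8·x^2, leaving -x^2 - 4·x + 1
  leading term -x^2: subtract (-1)·g(x) = -x^2 - 4·x, leaving 1
The remainder r(x) = 1 ≠ 0 (and deg r < deg g), so g ∤ f, i.e. f ∉ (g).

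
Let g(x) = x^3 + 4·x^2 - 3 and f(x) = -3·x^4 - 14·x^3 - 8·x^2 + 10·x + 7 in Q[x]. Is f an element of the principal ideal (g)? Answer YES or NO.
NO

In Q[x] the ideal (g) consists of all multiples of g, so f ∈ (g) iff g | f, i.e. iff the remainder of f on division by g is 0. Divide f by g (g is monic, so eliminate the leading term of the running remainder at each step):
  leading term -3·x^4: subtract (-3·x)·g(x) = -3·x^4 - 12·x^3 + 9·x, leaving -2·x^3 - 8·x^2 + x + 7
  leading term -2·x^3: subtract (-2)·g(x) = -2·x^3 - 8·x^2 + 6, leaving x + 1
The remainder r(x) = x + 1 ≠ 0 (and deg r < deg g), so g ∤ f, i.e. f ∉ (g).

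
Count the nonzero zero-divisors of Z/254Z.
In Z/254Z each nonzero element is either a unit (gcd with 254 is 1) or a zero-divisor (gcd > 1). The number of units is φ(254): factorise 254 = 2 · 127, so φ(254) = (2 − 1) · (127 − 1) = 1 · 126 = 126. The nonzero elements number 254 − 1 = 253. Hence the nonzero zero-divisors number 253 − 126 = 127.

Final answer: Z/254Z has 127 nonzero zero-divisors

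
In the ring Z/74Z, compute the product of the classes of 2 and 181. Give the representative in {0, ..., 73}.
66

Reduce the factors first: 181 ≡ 33 (mod 74), so 2 · 181 ≡ 2 · 33 (mod 74). 2 · 33 = 66. Dividing by 74: 66 = 0·74 + 66. So (2 · 181) mod 74 = 66.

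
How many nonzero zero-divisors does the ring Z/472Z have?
In Z/472Z each nonzero element is either a unit (gcd with 472 is 1) or a zero-divisor (gcd > 1). The number of units is φ(472): factorise 472 = 2^3 · 59, so φ(472) = (2^3 − 2^2) · (59 − 1) = 4 · 58 = 232. The nonzero elements number 472 − 1 = 471. Hence the nonzero zero-divisors number 471 − 232 = 239.

Final answer: Z/472Z has 239 nonzero zero-divisors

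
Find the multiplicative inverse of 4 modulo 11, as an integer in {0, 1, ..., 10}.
4^(−1) ≡ 3 (mod 11)

Apply the extended Euclidean algorithm to (11, 4), tracking rows (r, s, t) with s·11 + t·4 = r. Each division r_prev = q·r_cur + r_new produces the new row as (previous row) − q·(current row):
  row A: (11, 1, 0)   [1·11 + 0·4 = 11]
  row B: (4, 0, 1)   [0·11 + 1·4 = 4]
  11 = 2·4 + 3   → row C = row A − 2·row B = (3, 1, −2)   [check: 1·11 − 2·4 = 3]
  4 = 1·3 + 1   → row D = row B − 1·row C = (1, −1, 3)   [check: −1·11 + 3·4 = 1]
  3 = 3·1 + 0   → remainder 0, stop. gcd = 1 (last nonzero row D).
The gcd is 1, so 4 is invertible mod 11. The last nonzero row gives −1·11 + 3·4 = 1, so t = 3. So 4^(−1) ≡ 3 (mod 11). Verify: 4 · 3 = 12 ≡ 1 (mod 11). ✓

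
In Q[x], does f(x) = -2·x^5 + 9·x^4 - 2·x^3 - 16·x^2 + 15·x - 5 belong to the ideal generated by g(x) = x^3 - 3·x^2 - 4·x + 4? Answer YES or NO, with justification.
In Q[x] the ideal (g) consists of all multiples of g, so f ∈ (g) iff g | f, i.e. iff the remainder of f on division by g is 0. Divide f by g (g is monic, so eliminate the leading term of the running remainder at each step):
  leading term -2·x^5: subtract (-2·x^2)·g(x) = -2·x^5 + 6·x^4 + 8·x^3 - 8·x^2, leaving 3·x^4 - 10·x^3 - 8·x^2 + 15·x - 5
  leading term 3·x^4: subtract (3·x)·g(x) = 3·x^4 - 9·x^3 - 12·x^2 + 12·x, leaving -x^3 + 4·x^2 + 3·x - 5
  leading term -x^3: subtract (-1)·g(x) = -x^3 + 3·x^2 + 4·x - 4, leaving x^2 - x - 1
The remainder r(x) = x^2 - x - 1 ≠ 0 (and deg r < deg g), so g ∤ f, i.e. f ∉ (g).

Final answer: NO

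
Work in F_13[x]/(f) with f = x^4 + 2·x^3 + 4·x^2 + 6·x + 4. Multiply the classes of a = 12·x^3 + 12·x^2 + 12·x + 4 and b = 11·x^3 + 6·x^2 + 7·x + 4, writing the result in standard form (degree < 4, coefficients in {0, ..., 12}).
Multiply as integer polynomials: a · b = 132·x^6 + 204·x^5 + 288·x^4 + 248·x^3 + 156·x^2 + 76·x + 16. Reducing coefficients mod 13: a · b ≡ 2·x^6 + 9·x^5 + 2·x^4 + x^3 + 11·x + 3. Now divide by f(x) = x^4 + 2·x^3 + 4·x^2 + 6·x + 4 in F_13[x], eliminating the leading term at each step:
  leading term 2·x^6: subtract (2·x^2)·f(x) = 2·x^6 + 4·x^5 + 8·x^4 + 12·x^3 + 8·x^2, leaving 5·x^5 + 7·x^4 + 2·x^3 + 5·x^2 + 11·x + 3 (coefficients mod 13)
  leading term 5·x^5: subtract (5·x)·f(x) = 5·x^5 + 10·x^4 + 7·x^3 + 4·x^2 + 7·x, leaving 10·x^4 + 8·x^3 + x^2 + 4·x + 3 (coefficients mod 13)
  leading term 10·x^4: subtract (10)·f(x) = 10·x^4 + 7·x^3 + x^2 + 8·x + 1, leaving x^3 + 9·x + 2 (coefficients mod 13)
The degree is now < 4, so this is the remainder. Hence a · b ≡ x^3 + 9·x + 2 in F_13[x]/(f).

Final answer: a · b ≡ x^3 + 9·x + 2 (mod f(x))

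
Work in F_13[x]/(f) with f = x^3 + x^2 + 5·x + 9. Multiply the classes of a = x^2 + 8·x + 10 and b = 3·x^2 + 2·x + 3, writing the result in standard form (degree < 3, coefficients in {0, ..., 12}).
Multiply as integer polynomials: a · b = 3·x^4 + 26·x^3 + 49·x^2 + 44·x + 30. Reducing coefficients mod 13: a · b ≡ 3·x^4 + 10·x^2 + 5·x + 4. Now divide by f(x) = x^3 + x^2 + 5·x + 9 in F_13[x], eliminating the leading term at each step:
  leading term 3·x^4: subtract (3·x)·f(x) = 3·x^4 + 3·x^3 + 2·x^2 + x, leaving 10·x^3 + 8·x^2 + 4·x + 4 (coefficients mod 13)
  leading term 10·x^3: subtract (10)·f(x) = 10·x^3 + 10·x^2 + 11·x + 12, leaving 11·x^2 + 6·x + 5 (coefficients mod 13)
The degree is now < 3, so this is the remainder. Hence a · b ≡ 11·x^2 + 6·x + 5 in F_13[x]/(f).

Final answer: a · b ≡ 11·x^2 + 6·x + 5 (mod f(x))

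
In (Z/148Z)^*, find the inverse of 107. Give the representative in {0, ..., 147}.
107^(−1) ≡ 83 (mod 148)

Apply the extended Euclidean algorithm to (148, 107), tracking rows (r, s, t) with s·148 + t·107 = r. Each division r_prev = q·r_cur + r_new produces the new row as (previous row) − q·(current row):
  row A: (148, 1, 0)   [1·148 + 0·107 = 148]
  row B: (107, 0, 1)   [0·148 + 1·107 = 107]
  148 = 1·107 + 41   → row C = row A − 1·row B = (41, 1, −1)   [check: 1·148 − 1·107 = 41]
  107 = 2·41 + 25   → row D = row B − 2·row C = (25, −2, 3)   [check: −2·148 + 3·107 = 25]
  41 = 1·25 + 16   → row E = row C − 1·row D = (16, 3, −4)   [check: 3·148 − 4·107 = 16]
  25 = 1·16 + 9   → row F = row D − 1·row E = (9, −5, 7)   [check: −5·148 + 7·107 = 9]
  16 = 1·9 + 7   → row G = row E − 1·row F = (7, 8, −11)   [check: 8·148 − 11·107 = 7]
  9 = 1·7 + 2   → row H = row F − 1·row G = (2, −13, 18)   [check: −13·148 + 18·107 = 2]
  7 = 3·2 + 1   → row I = row G − 3·row H = (1, 47, −65)   [check: 47·148 − 65·107 = 1]
  2 = 2·1 + 0   → remainder 0, stop. gcd = 1 (last nonzero row I).
The gcd is 1, so 107 is invertible mod 148. The last nonzero row gives 47·148 − 65·107 = 1, so t = −65. So 107^(−1) ≡ −65 ≡ 83 (mod 148). Verify: 107 · 83 = 8881 ≡ 1 (mod 148). ✓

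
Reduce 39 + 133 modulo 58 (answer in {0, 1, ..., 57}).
Reduce the summands first: 133 ≡ 17 (mod 58), so 39 + 133 ≡ 39 + 17 (mod 58). 39 + 17 = 56; 56 = 0·58 + 56, so (39 + 133) mod 58 = 56.

Final answer: 56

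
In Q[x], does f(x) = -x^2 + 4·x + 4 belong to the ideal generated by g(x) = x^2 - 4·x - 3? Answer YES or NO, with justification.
In Q[x] the ideal (g) consists of all multiples of g, so f ∈ (g) iff g | f, i.e. iff the remainder of f on division by g is 0. Divide f by g (g is monic, so eliminate the leading term of the running remainder at each step):
  leading term -x^2: subtract (-1)·g(x) = -x^2 + 4·x + 3, leaving 1
The remainder r(x) = 1 ≠ 0 (and deg r < deg g), so g ∤ f, i.e. f ∉ (g).

Final answer: NO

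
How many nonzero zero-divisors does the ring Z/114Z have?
In Z/114Z each nonzero element is either a unit (gcd with 114 is 1) or a zero-divisor (gcd > 1). The number of units is φ(114): factorise 114 = 2 · 3 · 19, so φ(114) = (2 − 1) · (3 − 1) · (19 − 1) = 1 · 2 · 18 = 36. The nonzero elements number 114 − 1 = 113. Hence the nonzero zero-divisors number 113 − 36 = 77.

Final answer: Z/114Z has 77 nonzero zero-divisors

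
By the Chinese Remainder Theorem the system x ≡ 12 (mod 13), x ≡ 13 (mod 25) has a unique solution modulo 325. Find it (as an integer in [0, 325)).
The moduli 13, 25 are pairwise coprime, so by the CRT there is a unique solution mod 13·25 = 325.
Solve by successive substitution. Start with x ≡ 12 (mod 13).
  Combine with x ≡ 13 (mod 25): write x = 12 + 13·t and require 12 + 13·t ≡ 13 (mod 25), i.e. 13·t ≡ 13 − 12 ≡ 1 (mod 25). Since 13^(−1) ≡ 2 (mod 25), t ≡ 2·1 ≡ 2 (mod 25). So x ≡ 12 + 13·2 = 38 (mod 325).
Unique solution in [0, 325): x = 38.

Final answer: x ≡ 38 (mod 325); the representative in [0, 325) is 38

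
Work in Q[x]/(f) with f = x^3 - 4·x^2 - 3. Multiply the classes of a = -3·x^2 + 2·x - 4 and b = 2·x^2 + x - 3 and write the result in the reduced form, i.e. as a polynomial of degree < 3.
a · b ≡ -89·x^2 - 28·x - 57 (mod f(x))

First multiply in Q[x] without reducing: a · b = -6·x^4 + x^3 + 3·x^2 - 10·x + 12. Now divide by f(x) = x^3 - 4·x^2 - 3, eliminating the leading term at each step:
  leading term -6·x^4: subtract (-6·x)·f(x) = -6·x^4 + 24·x^3 + 18·x, leaving -23·x^3 + 3·x^2 - 28·x + 12
  leading term -23·x^3: subtract (-23)·f(x) = -23·x^3 + 92·x^2 + 69, leaving -89·x^2 - 28·x - 57
The degree is now < 3, so this is the remainder. Hence a · b ≡ -89·x^2 - 28·x - 57 in Q[x]/(f).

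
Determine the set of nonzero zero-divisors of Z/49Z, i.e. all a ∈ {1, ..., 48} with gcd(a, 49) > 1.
An element a ∈ Z/49Z (with a ≠ 0) is a zero-divisor iff gcd(a, 49) > 1 (because a is a unit precisely when gcd(a, n) = 1, and in Z/nZ every nonzero, non-unit element is a zero-divisor). Scan a = 1, ..., 48 and keep those with gcd(a, 49) > 1:
  gcd(7, 49) = 7, gcd(14, 49) = 7, gcd(21, 49) = 7, gcd(28, 49) = 7, gcd(35, 49) = 7, gcd(42, 49) = 7.
All other a ∈ {1, ..., 48} have gcd(a, 49) = 1 and are units. So the nonzero zero-divisors are exactly the 6 values of a appearing in this scan.

Final answer: nonzero zero-divisors of Z/49Z = {7, 14, 21, 28, 35, 42}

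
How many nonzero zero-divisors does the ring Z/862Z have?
Z/862Z has 431 nonzero zero-divisors

In Z/862Z each nonzero element is either a unit (gcd with 862 is 1) or a zero-divisor (gcd > 1). The number of units is φ(862): factorise 862 = 2 · 431, so φ(862) = (2 − 1) · (431 − 1) = 1 · 430 = 430. The nonzero elements number 862 − 1 = 861. Hence the nonzero zero-divisors number 861 − 430 = 431.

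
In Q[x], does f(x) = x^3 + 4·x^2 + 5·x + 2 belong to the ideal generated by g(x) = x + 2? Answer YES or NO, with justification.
YES

In Q[x] the ideal (g) consists of all multiples of g, so f ∈ (g) iff g | f, i.e. iff the remainder of f on division by g is 0. Divide f by g (g is monic, so eliminate the leading term of the running remainder at each step):
  leading term x^3: subtract (x^2)·g(x) = x^3 + 2·x^2, leaving 2·x^2 + 5·x + 2
  leading term 2·x^2: subtract (2·x)·g(x) = 2·x^2 + 4·x, leaving x + 2
  leading term x: subtract (1)·g(x) = x + 2, leaving 0
The remainder is 0, so f(x) = g(x) · h(x) with h(x) = x^2 + 2·x + 1. Hence g | f, i.e. f ∈ (g).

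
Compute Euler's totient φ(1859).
φ is multiplicative, with φ(p^e) = p^e − p^(e−1). Factorise 1859 = 11 · 13^2. Then
  φ(1859) = (11 − 1) · (13^2 − 13^1) = 10 · 156 = 1560.

Final answer: φ(1859) = 1560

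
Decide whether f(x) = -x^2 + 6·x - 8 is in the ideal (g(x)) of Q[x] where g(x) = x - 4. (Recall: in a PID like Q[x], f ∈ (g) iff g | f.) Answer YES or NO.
In Q[x] the ideal (g) consists of all multiples of g, so f ∈ (g) iff g | f, i.e. iff the remainder of f on division by g is 0. Divide f by g (g is monic, so eliminate the leading term of the running remainder at each step):
  leading term -x^2: subtract (-x)·g(x) = -x^2 + 4·x, leaving 2·x - 8
  leading term 2·x: subtract (2)·g(x) = 2·x - 8, leaving 0
The remainder is 0, so f(x) = g(x) · h(x) with h(x) = 2 - x. Hence g | f, i.e. f ∈ (g).

Final answer: YES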